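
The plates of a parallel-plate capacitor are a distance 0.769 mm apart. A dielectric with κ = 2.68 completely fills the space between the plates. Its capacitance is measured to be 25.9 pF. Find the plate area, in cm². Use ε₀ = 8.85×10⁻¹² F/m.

A = Cd/(κε₀) = 2.59×10⁻¹¹ × 7.69×10⁻⁴ / (2.68 × 8.85×10⁻¹²) = 8.40×10⁻⁴ m².

A ≈ 8.40 cm²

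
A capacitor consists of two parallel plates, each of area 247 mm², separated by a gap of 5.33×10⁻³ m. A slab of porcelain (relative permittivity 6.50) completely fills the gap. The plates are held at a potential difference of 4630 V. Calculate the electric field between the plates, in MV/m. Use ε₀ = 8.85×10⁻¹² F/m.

E ≈ 0.869 MV/m

E = V/d = 4630 / 5.33×10⁻³ = 8.69×10⁵ V/m.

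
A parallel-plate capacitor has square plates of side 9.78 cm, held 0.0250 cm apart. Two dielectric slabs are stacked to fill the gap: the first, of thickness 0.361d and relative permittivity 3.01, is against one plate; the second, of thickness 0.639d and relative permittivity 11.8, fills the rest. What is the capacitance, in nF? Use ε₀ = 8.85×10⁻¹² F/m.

C ≈ 1.94 nF

A = (9.78 cm)² = 9.56×10⁻³ m².
Stacked slabs ⇒ two capacitors in series, each with the full plate area.
C₁ = κ₁ε₀A/d₁ = 3.01 × 8.85×10⁻¹² × 9.56×10⁻³ / 9.02×10⁻⁵ = 2.82×10⁻⁹ F.
C₂ = κ₂ε₀A/d₂ = 11.8 × 8.85×10⁻¹² × 9.56×10⁻³ / 1.60×10⁻⁴ = 6.25×10⁻⁹ F.
C = (1/C₁ + 1/C₂)⁻¹ = 1.94×10⁻⁹ F.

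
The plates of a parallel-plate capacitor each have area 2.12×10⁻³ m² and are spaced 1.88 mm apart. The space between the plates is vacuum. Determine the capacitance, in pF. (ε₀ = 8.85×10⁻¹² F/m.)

C = ε₀A/d = 8.85×10⁻¹² × 2.12×10⁻³ / 1.88×10⁻³ = 9.98×10⁻¹² F.

C ≈ 9.98 pF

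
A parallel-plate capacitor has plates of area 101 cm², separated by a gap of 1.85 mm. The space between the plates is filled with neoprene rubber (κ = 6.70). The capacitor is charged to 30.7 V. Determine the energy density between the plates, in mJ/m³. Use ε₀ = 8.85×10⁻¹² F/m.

E = V/d = 30.7 / 1.85×10⁻³ = 1.66×10⁴ V/m.
u = ½κε₀E² = ½ × 6.70 × 8.85×10⁻¹² × (1.66×10⁴)² = 8.16×10⁻³ J/m³.

8.16 mJ/m³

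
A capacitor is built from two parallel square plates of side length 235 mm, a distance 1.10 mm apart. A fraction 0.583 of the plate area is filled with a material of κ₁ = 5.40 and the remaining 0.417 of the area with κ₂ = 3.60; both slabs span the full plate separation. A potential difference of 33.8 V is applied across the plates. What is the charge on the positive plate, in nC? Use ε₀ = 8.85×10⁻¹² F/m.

A = (235 mm)² = 5.52×10⁻² m².
Side-by-side slabs ⇒ two capacitors in parallel, each spanning the full gap.
C₁ = κ₁ε₀A₁/d = 5.40 × 8.85×10⁻¹² × 3.22×10⁻² / 1.10×10⁻³ = 1.40×10⁻⁹ F.
C₂ = κ₂ε₀A₂/d = 3.60 × 8.85×10⁻¹² × 2.30×10⁻² / 1.10×10⁻³ = 6.67×10⁻¹⁰ F.
C = C₁ + C₂ = 2.07×10⁻⁹ F.
Q = CV = 2.07×10⁻⁹ × 33.8 = 6.98×10⁻⁸ C.

69.8 nC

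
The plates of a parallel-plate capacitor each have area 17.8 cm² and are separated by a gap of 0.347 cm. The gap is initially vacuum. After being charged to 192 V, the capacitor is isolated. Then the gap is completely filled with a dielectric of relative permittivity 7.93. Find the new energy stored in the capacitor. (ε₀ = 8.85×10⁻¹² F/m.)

10.6 nJ

A = 17.8 cm² = 1.78×10⁻³ m².
Initially C₁ = ε₀A/d = 8.85×10⁻¹² × 1.78×10⁻³ / 3.47×10⁻³ = 4.54×10⁻¹² F.
U₁ = 8.37×10⁻⁸ J.
Isolated ⇒ Q is held fixed. C₂ = 7.93 C₁ and U = Q²/(2C), so U₂/U₁ = C₁/C₂ = 0.126.
U₂ = 0.126 × 8.37×10⁻⁸ = 1.06×10⁻⁸ J.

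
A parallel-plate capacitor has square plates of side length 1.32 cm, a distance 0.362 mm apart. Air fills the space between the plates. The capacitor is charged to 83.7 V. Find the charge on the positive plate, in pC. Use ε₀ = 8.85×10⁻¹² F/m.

A = (1.32 cm)² = 1.74×10⁻⁴ m².
C = ε₀A/d = 8.85×10⁻¹² × 1.74×10⁻⁴ / 3.62×10⁻⁴ = 4.26×10⁻¹² F.
Q = CV = 4.26×10⁻¹² × 83.7 = 3.57×10⁻¹⁰ C.

Q ≈ 357 pC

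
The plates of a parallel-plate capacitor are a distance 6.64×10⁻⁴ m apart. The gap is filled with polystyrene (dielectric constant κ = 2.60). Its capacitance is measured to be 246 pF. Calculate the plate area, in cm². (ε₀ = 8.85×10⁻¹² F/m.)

A ≈ 71.0 cm²

A = Cd/(κε₀) = 2.46×10⁻¹⁰ × 6.64×10⁻⁴ / (2.60 × 8.85×10⁻¹²) = 7.10×10⁻³ m².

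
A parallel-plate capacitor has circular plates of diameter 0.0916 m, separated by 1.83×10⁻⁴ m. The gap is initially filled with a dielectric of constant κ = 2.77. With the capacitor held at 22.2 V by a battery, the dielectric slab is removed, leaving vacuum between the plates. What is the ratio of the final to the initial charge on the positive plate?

Q₂/Q₁ ≈ 0.361

Battery connected ⇒ V is held fixed.
C₂ = 0.361 C₁ and Q = CV, so Q₂/Q₁ = C₂/C₁ = 0.361.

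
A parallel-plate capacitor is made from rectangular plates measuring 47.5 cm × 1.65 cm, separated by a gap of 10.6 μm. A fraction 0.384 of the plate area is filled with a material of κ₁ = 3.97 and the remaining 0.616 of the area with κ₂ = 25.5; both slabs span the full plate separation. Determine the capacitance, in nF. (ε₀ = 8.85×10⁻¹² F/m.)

C ≈ 113 nF

A = 47.5 × 1.65 cm² = 7.84×10⁻³ m².
Side-by-side slabs ⇒ two capacitors in parallel, each spanning the full gap.
C₁ = κ₁ε₀A₁/d = 3.97 × 8.85×10⁻¹² × 3.01×10⁻³ / 1.06×10⁻⁵ = 9.98×10⁻⁹ F.
C₂ = κ₂ε₀A₂/d = 25.5 × 8.85×10⁻¹² × 4.83×10⁻³ / 1.06×10⁻⁵ = 1.03×10⁻⁷ F.
C = C₁ + C₂ = 1.13×10⁻⁷ F.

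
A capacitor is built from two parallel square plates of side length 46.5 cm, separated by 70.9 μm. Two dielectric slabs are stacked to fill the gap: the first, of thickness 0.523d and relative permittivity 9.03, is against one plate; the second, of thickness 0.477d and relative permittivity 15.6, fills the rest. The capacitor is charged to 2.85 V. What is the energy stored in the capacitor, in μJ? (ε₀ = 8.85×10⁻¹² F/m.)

A = (46.5 cm)² = 0.216 m².
Stacked slabs ⇒ two capacitors in series, each with the full plate area.
C₁ = κ₁ε₀A/d₁ = 9.03 × 8.85×10⁻¹² × 0.216 / 3.71×10⁻⁵ = 4.66×10⁻⁷ F.
C₂ = κ₂ε₀A/d₂ = 15.6 × 8.85×10⁻¹² × 0.216 / 3.38×10⁻⁵ = 8.83×10⁻⁷ F.
C = (1/C₁ + 1/C₂)⁻¹ = 3.05×10⁻⁷ F.
U = ½CV² = ½ × 3.05×10⁻⁷ × (2.85)² = 1.24×10⁻⁶ J.

1.24 μJ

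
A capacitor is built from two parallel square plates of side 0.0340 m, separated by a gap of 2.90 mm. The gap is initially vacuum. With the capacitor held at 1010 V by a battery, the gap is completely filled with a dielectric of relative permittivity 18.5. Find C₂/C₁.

C₂/C₁ ≈ 18.5

C = κε₀A/d scales with κ, so C₂/C₁ = κ = 18.5.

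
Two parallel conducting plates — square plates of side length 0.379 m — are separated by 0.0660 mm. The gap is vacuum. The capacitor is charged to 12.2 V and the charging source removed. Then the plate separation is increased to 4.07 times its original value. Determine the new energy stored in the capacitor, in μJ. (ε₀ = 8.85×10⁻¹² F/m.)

5.83 μJ

A = (0.379 m)² = 0.144 m².
Initially C₁ = ε₀A/d = 8.85×10⁻¹² × 0.144 / 6.60×10⁻⁵ = 1.93×10⁻⁸ F.
U₁ = 1.43×10⁻⁶ J.
Isolated ⇒ Q is held fixed. C₂ = 0.246 C₁ and U = Q²/(2C), so U₂/U₁ = C₁/C₂ = 4.07.
U₂ = 4.07 × 1.43×10⁻⁶ = 5.83×10⁻⁶ J.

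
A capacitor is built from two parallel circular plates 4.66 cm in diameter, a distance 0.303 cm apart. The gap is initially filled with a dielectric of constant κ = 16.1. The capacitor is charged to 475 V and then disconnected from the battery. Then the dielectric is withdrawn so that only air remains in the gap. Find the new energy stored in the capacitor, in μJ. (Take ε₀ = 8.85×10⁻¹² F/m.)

A = π(4.66/2 cm)² = 1.71×10⁻³ m².
Initially C₁ = κε₀A/d = 16.1 × 8.85×10⁻¹² × 1.71×10⁻³ / 3.03×10⁻³ = 8.02×10⁻¹¹ F.
U₁ = 9.05×10⁻⁶ J.
Isolated ⇒ Q is held fixed. C₂ = 0.0621 C₁ and U = Q²/(2C), so U₂/U₁ = C₁/C₂ = 16.1.
U₂ = 16.1 × 9.05×10⁻⁶ = 1.46×10⁻⁴ J.

U ≈ 146 μJ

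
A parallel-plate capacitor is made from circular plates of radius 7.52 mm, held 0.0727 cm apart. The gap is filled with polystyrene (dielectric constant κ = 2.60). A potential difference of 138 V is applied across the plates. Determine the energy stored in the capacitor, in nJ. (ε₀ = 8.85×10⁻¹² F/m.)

A = π(7.52 mm)² = 1.78×10⁻⁴ m².
C = κε₀A/d = 2.60 × 8.85×10⁻¹² × 1.78×10⁻⁴ / 7.27×10⁻⁴ = 5.62×10⁻¹² F.
U = ½CV² = ½ × 5.62×10⁻¹² × (138)² = 5.35×10⁻⁸ J.

U ≈ 53.5 nJ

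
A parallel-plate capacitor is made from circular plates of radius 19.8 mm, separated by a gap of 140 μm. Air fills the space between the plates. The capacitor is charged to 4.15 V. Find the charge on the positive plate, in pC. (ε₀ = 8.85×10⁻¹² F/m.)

Q ≈ 323 pC

A = π(19.8 mm)² = 1.23×10⁻³ m².
C = ε₀A/d = 8.85×10⁻¹² × 1.23×10⁻³ / 1.40×10⁻⁴ = 7.79×10⁻¹¹ F.
Q = CV = 7.79×10⁻¹¹ × 4.15 = 3.23×10⁻¹⁰ C.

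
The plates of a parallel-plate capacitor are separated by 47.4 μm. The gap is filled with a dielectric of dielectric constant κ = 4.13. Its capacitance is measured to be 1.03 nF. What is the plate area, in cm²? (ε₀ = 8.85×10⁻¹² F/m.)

13.4 cm²

A = Cd/(κε₀) = 1.03×10⁻⁹ × 4.74×10⁻⁵ / (4.13 × 8.85×10⁻¹²) = 1.34×10⁻³ m².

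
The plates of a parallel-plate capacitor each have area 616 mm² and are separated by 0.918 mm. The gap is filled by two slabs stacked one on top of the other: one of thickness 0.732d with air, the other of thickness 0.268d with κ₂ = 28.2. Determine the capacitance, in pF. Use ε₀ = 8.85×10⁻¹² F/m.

A = 616 mm² = 6.16×10⁻⁴ m².
Stacked slabs ⇒ two capacitors in series, each with the full plate area.
C₁ = κ₁ε₀A/d₁ = 1.00 × 8.85×10⁻¹² × 6.16×10⁻⁴ / 6.72×10⁻⁴ = 8.11×10⁻¹² F.
C₂ = κ₂ε₀A/d₂ = 28.2 × 8.85×10⁻¹² × 6.16×10⁻⁴ / 2.46×10⁻⁴ = 6.25×10⁻¹⁰ F.
C = (1/C₁ + 1/C₂)⁻¹ = 8.01×10⁻¹² F.

8.01 pF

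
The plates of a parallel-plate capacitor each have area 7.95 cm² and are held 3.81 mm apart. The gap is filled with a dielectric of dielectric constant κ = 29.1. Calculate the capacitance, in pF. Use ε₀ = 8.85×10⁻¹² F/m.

A = 7.95 cm² = 7.95×10⁻⁴ m².
C = κε₀A/d = 29.1 × 8.85×10⁻¹² × 7.95×10⁻⁴ / 3.81×10⁻³ = 5.37×10⁻¹¹ F.

C ≈ 53.7 pF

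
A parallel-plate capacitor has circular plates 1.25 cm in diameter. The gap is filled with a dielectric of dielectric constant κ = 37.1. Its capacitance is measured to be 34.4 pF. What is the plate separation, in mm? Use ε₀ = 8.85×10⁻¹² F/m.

A = π(1.25/2 cm)² = 1.23×10⁻⁴ m².
d = κε₀A/C = 37.1 × 8.85×10⁻¹² × 1.23×10⁻⁴ / 3.44×10⁻¹¹ = 1.17×10⁻³ m.

d ≈ 1.17 mm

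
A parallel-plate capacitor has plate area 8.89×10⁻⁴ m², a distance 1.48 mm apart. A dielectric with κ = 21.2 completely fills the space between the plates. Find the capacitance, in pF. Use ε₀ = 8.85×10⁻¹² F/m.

C = κε₀A/d = 21.2 × 8.85×10⁻¹² × 8.89×10⁻⁴ / 1.48×10⁻³ = 1.13×10⁻¹⁰ F.

C ≈ 113 pF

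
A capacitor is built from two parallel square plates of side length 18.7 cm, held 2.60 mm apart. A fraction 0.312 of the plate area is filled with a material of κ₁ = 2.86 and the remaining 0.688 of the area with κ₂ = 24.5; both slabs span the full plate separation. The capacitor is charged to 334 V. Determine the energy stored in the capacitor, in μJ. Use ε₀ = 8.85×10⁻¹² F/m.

A = (18.7 cm)² = 3.50×10⁻² m².
Side-by-side slabs ⇒ two capacitors in parallel, each spanning the full gap.
C₁ = κ₁ε₀A₁/d = 2.86 × 8.85×10⁻¹² × 1.09×10⁻² / 2.60×10⁻³ = 1.06×10⁻¹⁰ F.
C₂ = κ₂ε₀A₂/d = 24.5 × 8.85×10⁻¹² × 2.41×10⁻² / 2.60×10⁻³ = 2.01×10⁻⁹ F.
C = C₁ + C₂ = 2.11×10⁻⁹ F.
U = ½CV² = ½ × 2.11×10⁻⁹ × (334)² = 1.18×10⁻⁴ J.

U ≈ 118 μJ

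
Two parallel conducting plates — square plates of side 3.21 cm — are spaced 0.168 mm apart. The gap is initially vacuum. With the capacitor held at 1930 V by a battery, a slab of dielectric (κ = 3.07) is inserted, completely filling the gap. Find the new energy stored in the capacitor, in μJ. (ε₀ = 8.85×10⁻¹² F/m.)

A = (3.21 cm)² = 1.03×10⁻³ m².
Initially C₁ = ε₀A/d = 8.85×10⁻¹² × 1.03×10⁻³ / 1.68×10⁻⁴ = 5.43×10⁻¹¹ F.
U₁ = 1.01×10⁻⁴ J.
Battery connected ⇒ V is held fixed. C₂ = 3.07 C₁ and U = ½CV², so U₂/U₁ = C₂/C₁ = 3.07.
U₂ = 3.07 × 1.01×10⁻⁴ = 3.10×10⁻⁴ J.

310 μJ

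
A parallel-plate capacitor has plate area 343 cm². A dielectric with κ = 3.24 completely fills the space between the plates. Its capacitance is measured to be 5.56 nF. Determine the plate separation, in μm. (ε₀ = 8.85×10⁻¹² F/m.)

177 μm

A = 343 cm² = 3.43×10⁻² m².
d = κε₀A/C = 3.24 × 8.85×10⁻¹² × 3.43×10⁻² / 5.56×10⁻⁹ = 1.77×10⁻⁴ m.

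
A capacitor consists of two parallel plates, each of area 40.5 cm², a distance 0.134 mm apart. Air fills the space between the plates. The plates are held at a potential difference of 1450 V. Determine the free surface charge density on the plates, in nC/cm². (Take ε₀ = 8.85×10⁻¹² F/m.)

A = 40.5 cm² = 4.05×10⁻³ m².
C = ε₀A/d = 8.85×10⁻¹² × 4.05×10⁻³ / 1.34×10⁻⁴ = 2.67×10⁻¹⁰ F.
σ = Q/A = CV/A = 2.67×10⁻¹⁰ × 1450 / 4.05×10⁻³ = 9.58×10⁻⁵ C/m².

σ ≈ 9.58 nC/cm²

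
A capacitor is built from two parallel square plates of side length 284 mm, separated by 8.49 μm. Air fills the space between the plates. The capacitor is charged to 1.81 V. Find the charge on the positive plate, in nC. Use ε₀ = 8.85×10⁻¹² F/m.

A = (284 mm)² = 8.07×10⁻² m².
C = ε₀A/d = 8.85×10⁻¹² × 8.07×10⁻² / 8.49×10⁻⁶ = 8.41×10⁻⁸ F.
Q = CV = 8.41×10⁻⁸ × 1.81 = 1.52×10⁻⁷ C.

152 nC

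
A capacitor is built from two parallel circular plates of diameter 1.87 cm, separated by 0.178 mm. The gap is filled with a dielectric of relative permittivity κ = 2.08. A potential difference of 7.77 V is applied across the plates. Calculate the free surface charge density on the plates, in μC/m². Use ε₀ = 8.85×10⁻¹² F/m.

A = π(1.87/2 cm)² = 2.75×10⁻⁴ m².
C = κε₀A/d = 2.08 × 8.85×10⁻¹² × 2.75×10⁻⁴ / 1.78×10⁻⁴ = 2.84×10⁻¹¹ F.
σ = Q/A = CV/A = 2.84×10⁻¹¹ × 7.77 / 2.75×10⁻⁴ = 8.04×10⁻⁷ C/m².

0.804 μC/m²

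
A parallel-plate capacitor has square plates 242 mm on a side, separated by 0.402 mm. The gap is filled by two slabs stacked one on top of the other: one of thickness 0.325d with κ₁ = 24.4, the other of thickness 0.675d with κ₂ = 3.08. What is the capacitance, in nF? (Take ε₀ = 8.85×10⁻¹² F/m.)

A = (242 mm)² = 5.86×10⁻² m².
Stacked slabs ⇒ two capacitors in series, each with the full plate area.
C₁ = κ₁ε₀A/d₁ = 24.4 × 8.85×10⁻¹² × 5.86×10⁻² / 1.31×10⁻⁴ = 9.68×10⁻⁸ F.
C₂ = κ₂ε₀A/d₂ = 3.08 × 8.85×10⁻¹² × 5.86×10⁻² / 2.71×10⁻⁴ = 5.88×10⁻⁹ F.
C = (1/C₁ + 1/C₂)⁻¹ = 5.55×10⁻⁹ F.

5.55 nF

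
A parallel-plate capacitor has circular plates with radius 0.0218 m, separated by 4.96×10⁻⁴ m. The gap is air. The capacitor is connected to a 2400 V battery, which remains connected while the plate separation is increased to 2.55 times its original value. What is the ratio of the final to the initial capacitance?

C₂/C₁ ≈ 0.392

C = ε₀A/d scales as 1/d, so C₂/C₁ = d₁/d₂ = 1/2.55 = 0.392.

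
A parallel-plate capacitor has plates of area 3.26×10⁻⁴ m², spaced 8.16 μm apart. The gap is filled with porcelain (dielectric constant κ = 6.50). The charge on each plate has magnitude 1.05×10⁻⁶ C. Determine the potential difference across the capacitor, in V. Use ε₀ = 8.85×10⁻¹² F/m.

C = κε₀A/d = 6.50 × 8.85×10⁻¹² × 3.26×10⁻⁴ / 8.16×10⁻⁶ = 2.30×10⁻⁹ F.
V = Q/C = 1.05×10⁻⁶ / 2.30×10⁻⁹ = 4.57×10² V.

457 V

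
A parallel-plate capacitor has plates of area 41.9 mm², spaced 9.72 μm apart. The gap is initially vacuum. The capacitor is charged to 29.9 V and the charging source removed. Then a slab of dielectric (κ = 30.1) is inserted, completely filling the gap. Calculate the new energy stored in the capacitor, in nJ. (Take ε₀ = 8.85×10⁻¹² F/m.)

0.567 nJ

A = 41.9 mm² = 4.19×10⁻⁵ m².
Initially C₁ = ε₀A/d = 8.85×10⁻¹² × 4.19×10⁻⁵ / 9.72×10⁻⁶ = 3.81×10⁻¹¹ F.
U₁ = 1.71×10⁻⁸ J.
Isolated ⇒ Q is held fixed. C₂ = 30.1 C₁ and U = Q²/(2C), so U₂/U₁ = C₁/C₂ = 0.0332.
U₂ = 0.0332 × 1.71×10⁻⁸ = 5.67×10⁻¹⁰ J.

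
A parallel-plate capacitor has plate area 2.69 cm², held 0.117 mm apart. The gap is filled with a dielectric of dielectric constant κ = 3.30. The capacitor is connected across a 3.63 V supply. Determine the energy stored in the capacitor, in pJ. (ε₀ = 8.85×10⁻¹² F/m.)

A = 2.69 cm² = 2.69×10⁻⁴ m².
C = κε₀A/d = 3.30 × 8.85×10⁻¹² × 2.69×10⁻⁴ / 1.17×10⁻⁴ = 6.71×10⁻¹¹ F.
U = ½CV² = ½ × 6.71×10⁻¹¹ × (3.63)² = 4.42×10⁻¹⁰ J.

442 pJ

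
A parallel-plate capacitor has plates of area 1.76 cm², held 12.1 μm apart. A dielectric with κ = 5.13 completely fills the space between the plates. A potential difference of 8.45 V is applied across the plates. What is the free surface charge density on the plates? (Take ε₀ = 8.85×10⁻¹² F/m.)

σ ≈ 31.7 μC/m²

A = 1.76 cm² = 1.76×10⁻⁴ m².
C = κε₀A/d = 5.13 × 8.85×10⁻¹² × 1.76×10⁻⁴ / 1.21×10⁻⁵ = 6.60×10⁻¹⁰ F.
σ = Q/A = CV/A = 6.60×10⁻¹⁰ × 8.45 / 1.76×10⁻⁴ = 3.17×10⁻⁵ C/m².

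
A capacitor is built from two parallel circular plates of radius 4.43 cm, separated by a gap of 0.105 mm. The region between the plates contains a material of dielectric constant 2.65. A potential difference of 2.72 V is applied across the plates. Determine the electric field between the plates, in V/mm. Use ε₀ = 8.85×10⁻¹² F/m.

E ≈ 25.9 V/mm

E = V/d = 2.72 / 1.05×10⁻⁴ = 2.59×10⁴ V/m.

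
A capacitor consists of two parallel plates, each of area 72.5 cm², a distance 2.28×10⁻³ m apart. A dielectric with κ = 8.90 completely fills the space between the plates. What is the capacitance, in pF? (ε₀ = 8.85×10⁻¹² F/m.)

C ≈ 250 pF

A = 72.5 cm² = 7.25×10⁻³ m².
C = κε₀A/d = 8.90 × 8.85×10⁻¹² × 7.25×10⁻³ / 2.28×10⁻³ = 2.50×10⁻¹⁰ F.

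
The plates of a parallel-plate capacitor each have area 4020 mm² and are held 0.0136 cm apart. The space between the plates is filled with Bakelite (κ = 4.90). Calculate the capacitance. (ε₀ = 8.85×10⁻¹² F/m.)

1.28 nF

A = 4020 mm² = 4.02×10⁻³ m².
C = κε₀A/d = 4.90 × 8.85×10⁻¹² × 4.02×10⁻³ / 1.36×10⁻⁴ = 1.28×10⁻⁹ F.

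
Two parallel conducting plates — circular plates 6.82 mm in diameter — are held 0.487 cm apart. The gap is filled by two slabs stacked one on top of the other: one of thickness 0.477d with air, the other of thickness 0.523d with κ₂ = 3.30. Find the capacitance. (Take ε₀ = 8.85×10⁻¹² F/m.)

1.04×10⁻¹³ F

A = π(6.82/2 mm)² = 3.65×10⁻⁵ m².
Stacked slabs ⇒ two capacitors in series, each with the full plate area.
C₁ = κ₁ε₀A/d₁ = 1.00 × 8.85×10⁻¹² × 3.65×10⁻⁵ / 2.32×10⁻³ = 1.39×10⁻¹³ F.
C₂ = κ₂ε₀A/d₂ = 3.30 × 8.85×10⁻¹² × 3.65×10⁻⁵ / 2.55×10⁻³ = 4.19×10⁻¹³ F.
C = (1/C₁ + 1/C₂)⁻¹ = 1.04×10⁻¹³ F.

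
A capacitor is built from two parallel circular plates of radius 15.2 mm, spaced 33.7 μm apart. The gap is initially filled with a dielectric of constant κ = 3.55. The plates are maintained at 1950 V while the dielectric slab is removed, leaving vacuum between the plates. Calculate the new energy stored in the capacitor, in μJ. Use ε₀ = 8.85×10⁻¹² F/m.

A = π(15.2 mm)² = 7.26×10⁻⁴ m².
Initially C₁ = κε₀A/d = 3.55 × 8.85×10⁻¹² × 7.26×10⁻⁴ / 3.37×10⁻⁵ = 6.77×10⁻¹⁰ F.
U₁ = 1.29×10⁻³ J.
Battery connected ⇒ V is held fixed. C₂ = 0.282 C₁ and U = ½CV², so U₂/U₁ = C₂/C₁ = 0.282.
U₂ = 0.282 × 1.29×10⁻³ = 3.62×10⁻⁴ J.

U ≈ 362 μJ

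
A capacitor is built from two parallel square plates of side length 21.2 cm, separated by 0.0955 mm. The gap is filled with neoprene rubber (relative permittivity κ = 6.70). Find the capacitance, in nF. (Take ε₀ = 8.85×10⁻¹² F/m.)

27.9 nF

A = (21.2 cm)² = 4.49×10⁻² m².
C = κε₀A/d = 6.70 × 8.85×10⁻¹² × 4.49×10⁻² / 9.55×10⁻⁵ = 2.79×10⁻⁸ F.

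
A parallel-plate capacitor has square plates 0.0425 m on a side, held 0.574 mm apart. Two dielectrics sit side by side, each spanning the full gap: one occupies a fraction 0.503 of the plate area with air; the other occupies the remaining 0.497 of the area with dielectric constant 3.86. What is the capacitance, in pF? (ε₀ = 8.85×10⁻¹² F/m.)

C ≈ 67.4 pF

A = (0.0425 m)² = 1.81×10⁻³ m².
Side-by-side slabs ⇒ two capacitors in parallel, each spanning the full gap.
C₁ = κ₁ε₀A₁/d = 1.00 × 8.85×10⁻¹² × 9.09×10⁻⁴ / 5.74×10⁻⁴ = 1.40×10⁻¹¹ F.
C₂ = κ₂ε₀A₂/d = 3.86 × 8.85×10⁻¹² × 8.98×10⁻⁴ / 5.74×10⁻⁴ = 5.34×10⁻¹¹ F.
C = C₁ + C₂ = 6.74×10⁻¹¹ F.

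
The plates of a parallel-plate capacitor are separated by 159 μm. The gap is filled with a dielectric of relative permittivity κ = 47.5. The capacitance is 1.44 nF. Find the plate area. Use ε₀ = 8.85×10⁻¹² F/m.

5.45 cm²

A = Cd/(κε₀) = 1.44×10⁻⁹ × 1.59×10⁻⁴ / (47.5 × 8.85×10⁻¹²) = 5.45×10⁻⁴ m².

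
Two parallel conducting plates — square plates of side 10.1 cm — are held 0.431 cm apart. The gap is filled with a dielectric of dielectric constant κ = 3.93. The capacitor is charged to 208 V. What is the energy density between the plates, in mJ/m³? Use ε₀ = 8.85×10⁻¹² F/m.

E = V/d = 208 / 4.31×10⁻³ = 4.83×10⁴ V/m.
u = ½κε₀E² = ½ × 3.93 × 8.85×10⁻¹² × (4.83×10⁴)² = 4.05×10⁻² J/m³.

u ≈ 40.5 mJ/m³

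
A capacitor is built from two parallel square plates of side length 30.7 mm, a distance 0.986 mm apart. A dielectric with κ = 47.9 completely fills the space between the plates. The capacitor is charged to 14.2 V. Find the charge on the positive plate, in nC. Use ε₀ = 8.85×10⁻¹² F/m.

A = (30.7 mm)² = 9.42×10⁻⁴ m².
C = κε₀A/d = 47.9 × 8.85×10⁻¹² × 9.42×10⁻⁴ / 9.86×10⁻⁴ = 4.05×10⁻¹⁰ F.
Q = CV = 4.05×10⁻¹⁰ × 14.2 = 5.75×10⁻⁹ C.

Q ≈ 5.75 nC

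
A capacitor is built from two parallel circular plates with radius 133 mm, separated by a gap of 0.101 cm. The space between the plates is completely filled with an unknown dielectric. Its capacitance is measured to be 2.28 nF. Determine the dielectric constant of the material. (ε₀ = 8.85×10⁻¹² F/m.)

κ ≈ 4.68

A = π(133 mm)² = 5.56×10⁻² m².
κ = Cd/(ε₀A) = 2.28×10⁻⁹ × 1.01×10⁻³ / (8.85×10⁻¹² × 5.56×10⁻²) = 4.68.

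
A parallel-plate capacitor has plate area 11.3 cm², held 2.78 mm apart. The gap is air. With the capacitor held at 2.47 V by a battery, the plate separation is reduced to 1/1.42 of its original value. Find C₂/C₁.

C = ε₀A/d scales as 1/d, so C₂/C₁ = d₁/d₂ = 1.42.

1.42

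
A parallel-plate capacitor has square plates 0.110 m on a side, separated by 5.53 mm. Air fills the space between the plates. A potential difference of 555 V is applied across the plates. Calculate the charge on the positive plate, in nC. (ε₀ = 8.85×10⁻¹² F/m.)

A = (0.110 m)² = 1.21×10⁻² m².
C = ε₀A/d = 8.85×10⁻¹² × 1.21×10⁻² / 5.53×10⁻³ = 1.94×10⁻¹¹ F.
Q = CV = 1.94×10⁻¹¹ × 555 = 1.07×10⁻⁸ C.

Q ≈ 10.7 nC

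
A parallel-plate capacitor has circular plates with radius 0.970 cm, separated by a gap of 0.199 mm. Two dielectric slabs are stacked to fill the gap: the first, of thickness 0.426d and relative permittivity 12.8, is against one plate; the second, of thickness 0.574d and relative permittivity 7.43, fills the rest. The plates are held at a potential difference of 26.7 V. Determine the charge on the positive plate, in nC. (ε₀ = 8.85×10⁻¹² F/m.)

A = π(0.970 cm)² = 2.96×10⁻⁴ m².
Stacked slabs ⇒ two capacitors in series, each with the full plate area.
C₁ = κ₁ε₀A/d₁ = 12.8 × 8.85×10⁻¹² × 2.96×10⁻⁴ / 8.48×10⁻⁵ = 3.95×10⁻¹⁰ F.
C₂ = κ₂ε₀A/d₂ = 7.43 × 8.85×10⁻¹² × 2.96×10⁻⁴ / 1.14×10⁻⁴ = 1.70×10⁻¹⁰ F.
C = (1/C₁ + 1/C₂)⁻¹ = 1.19×10⁻¹⁰ F.
Q = CV = 1.19×10⁻¹⁰ × 26.7 = 3.18×10⁻⁹ C.

3.18 nC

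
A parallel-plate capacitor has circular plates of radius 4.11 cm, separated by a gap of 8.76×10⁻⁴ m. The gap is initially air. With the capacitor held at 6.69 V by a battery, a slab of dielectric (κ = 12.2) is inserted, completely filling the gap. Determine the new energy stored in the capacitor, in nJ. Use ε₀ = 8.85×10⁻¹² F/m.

U ≈ 14.6 nJ

A = π(4.11 cm)² = 5.31×10⁻³ m².
Initially C₁ = ε₀A/d = 8.85×10⁻¹² × 5.31×10⁻³ / 8.76×10⁻⁴ = 5.36×10⁻¹¹ F.
U₁ = 1.20×10⁻⁹ J.
Battery connected ⇒ V is held fixed. C₂ = 12.2 C₁ and U = ½CV², so U₂/U₁ = C₂/C₁ = 12.2.
U₂ = 12.2 × 1.20×10⁻⁹ = 1.46×10⁻⁸ J.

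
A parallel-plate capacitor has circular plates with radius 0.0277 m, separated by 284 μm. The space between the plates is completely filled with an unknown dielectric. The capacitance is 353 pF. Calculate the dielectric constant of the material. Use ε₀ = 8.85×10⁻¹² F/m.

4.70

A = π(0.0277 m)² = 2.41×10⁻³ m².
κ = Cd/(ε₀A) = 3.53×10⁻¹⁰ × 2.84×10⁻⁴ / (8.85×10⁻¹² × 2.41×10⁻³) = 4.70.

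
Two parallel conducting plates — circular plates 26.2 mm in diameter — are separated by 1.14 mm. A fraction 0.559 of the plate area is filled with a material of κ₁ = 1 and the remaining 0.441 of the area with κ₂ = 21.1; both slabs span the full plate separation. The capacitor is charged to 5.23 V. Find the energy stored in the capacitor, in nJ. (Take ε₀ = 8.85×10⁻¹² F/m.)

A = π(26.2/2 mm)² = 5.39×10⁻⁴ m².
Side-by-side slabs ⇒ two capacitors in parallel, each spanning the full gap.
C₁ = κ₁ε₀A₁/d = 1.00 × 8.85×10⁻¹² × 3.01×10⁻⁴ / 1.14×10⁻³ = 2.34×10⁻¹² F.
C₂ = κ₂ε₀A₂/d = 21.1 × 8.85×10⁻¹² × 2.38×10⁻⁴ / 1.14×10⁻³ = 3.89×10⁻¹¹ F.
C = C₁ + C₂ = 4.13×10⁻¹¹ F.
U = ½CV² = ½ × 4.13×10⁻¹¹ × (5.23)² = 5.65×10⁻¹⁰ J.

U ≈ 0.565 nJ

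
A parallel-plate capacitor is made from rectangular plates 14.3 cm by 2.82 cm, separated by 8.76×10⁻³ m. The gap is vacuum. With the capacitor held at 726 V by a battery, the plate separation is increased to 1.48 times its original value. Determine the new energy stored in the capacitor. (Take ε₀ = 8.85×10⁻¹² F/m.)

0.725 μJ

A = 14.3 × 2.82 cm² = 4.03×10⁻³ m².
Initially C₁ = ε₀A/d = 8.85×10⁻¹² × 4.03×10⁻³ / 8.76×10⁻³ = 4.07×10⁻¹² F.
U₁ = 1.07×10⁻⁶ J.
Battery connected ⇒ V is held fixed. C₂ = 0.676 C₁ and U = ½CV², so U₂/U₁ = C₂/C₁ = 0.676.
U₂ = 0.676 × 1.07×10⁻⁶ = 7.25×10⁻⁷ J.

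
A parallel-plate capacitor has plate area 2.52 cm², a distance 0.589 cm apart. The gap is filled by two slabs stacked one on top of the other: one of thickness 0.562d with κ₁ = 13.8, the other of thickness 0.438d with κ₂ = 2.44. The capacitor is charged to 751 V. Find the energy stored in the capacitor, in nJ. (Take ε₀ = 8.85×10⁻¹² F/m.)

A = 2.52 cm² = 2.52×10⁻⁴ m².
Stacked slabs ⇒ two capacitors in series, each with the full plate area.
C₁ = κ₁ε₀A/d₁ = 13.8 × 8.85×10⁻¹² × 2.52×10⁻⁴ / 3.31×10⁻³ = 9.30×10⁻¹² F.
C₂ = κ₂ε₀A/d₂ = 2.44 × 8.85×10⁻¹² × 2.52×10⁻⁴ / 2.58×10⁻³ = 2.11×10⁻¹² F.
C = (1/C₁ + 1/C₂)⁻¹ = 1.72×10⁻¹² F.
U = ½CV² = ½ × 1.72×10⁻¹² × (751)² = 4.85×10⁻⁷ J.

U ≈ 485 nJ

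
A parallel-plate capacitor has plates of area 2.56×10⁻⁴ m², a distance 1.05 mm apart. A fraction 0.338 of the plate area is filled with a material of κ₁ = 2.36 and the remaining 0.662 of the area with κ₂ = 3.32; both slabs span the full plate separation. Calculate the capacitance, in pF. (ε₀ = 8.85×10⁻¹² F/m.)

Side-by-side slabs ⇒ two capacitors in parallel, each spanning the full gap.
C₁ = κ₁ε₀A₁/d = 2.36 × 8.85×10⁻¹² × 8.65×10⁻⁵ / 1.05×10⁻³ = 1.72×10⁻¹² F.
C₂ = κ₂ε₀A₂/d = 3.32 × 8.85×10⁻¹² × 1.69×10⁻⁴ / 1.05×10⁻³ = 4.74×10⁻¹² F.
C = C₁ + C₂ = 6.46×10⁻¹² F.

C ≈ 6.46 pF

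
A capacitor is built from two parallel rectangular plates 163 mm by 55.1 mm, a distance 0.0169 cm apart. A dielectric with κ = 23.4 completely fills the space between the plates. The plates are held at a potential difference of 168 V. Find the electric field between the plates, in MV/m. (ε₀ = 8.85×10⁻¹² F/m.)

0.994 MV/m

E = V/d = 168 / 1.69×10⁻⁴ = 9.94×10⁵ V/m.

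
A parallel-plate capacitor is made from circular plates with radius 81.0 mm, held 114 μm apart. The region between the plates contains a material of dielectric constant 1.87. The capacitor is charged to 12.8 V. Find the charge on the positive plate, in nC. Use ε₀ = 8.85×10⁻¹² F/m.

A = π(81.0 mm)² = 2.06×10⁻² m².
C = κε₀A/d = 1.87 × 8.85×10⁻¹² × 2.06×10⁻² / 1.14×10⁻⁴ = 2.99×10⁻⁹ F.
Q = CV = 2.99×10⁻⁹ × 12.8 = 3.83×10⁻⁸ C.

38.3 nC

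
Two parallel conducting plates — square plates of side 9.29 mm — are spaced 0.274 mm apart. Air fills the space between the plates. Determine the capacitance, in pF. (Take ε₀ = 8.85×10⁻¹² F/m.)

2.79 pF

A = (9.29 mm)² = 8.63×10⁻⁵ m².
C = ε₀A/d = 8.85×10⁻¹² × 8.63×10⁻⁵ / 2.74×10⁻⁴ = 2.79×10⁻¹² F.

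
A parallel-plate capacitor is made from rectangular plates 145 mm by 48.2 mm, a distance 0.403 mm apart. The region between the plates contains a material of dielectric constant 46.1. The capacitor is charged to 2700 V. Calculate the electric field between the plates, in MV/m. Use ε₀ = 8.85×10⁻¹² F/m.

E = V/d = 2700 / 4.03×10⁻⁴ = 6.70×10⁶ V/m.

E ≈ 6.70 MV/m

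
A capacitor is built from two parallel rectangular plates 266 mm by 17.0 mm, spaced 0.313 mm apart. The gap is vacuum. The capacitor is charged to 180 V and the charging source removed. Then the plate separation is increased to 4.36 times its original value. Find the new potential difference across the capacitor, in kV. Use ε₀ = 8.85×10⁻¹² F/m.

V ≈ 0.785 kV

A = 266 × 17.0 mm² = 4.52×10⁻³ m².
Initially C₁ = ε₀A/d = 8.85×10⁻¹² × 4.52×10⁻³ / 3.13×10⁻⁴ = 1.28×10⁻¹⁰ F.
V₁ = 1.80×10² V.
Isolated ⇒ Q is held fixed. C₂ = 0.229 C₁ and V = Q/C, so V₂/V₁ = C₁/C₂ = 4.36.
V₂ = 4.36 × 1.80×10² = 7.85×10² V.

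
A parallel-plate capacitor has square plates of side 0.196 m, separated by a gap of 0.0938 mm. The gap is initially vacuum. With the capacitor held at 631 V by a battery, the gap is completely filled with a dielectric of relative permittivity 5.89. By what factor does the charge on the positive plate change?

Battery connected ⇒ V is held fixed.
C₂ = 5.89 C₁ and Q = CV, so Q₂/Q₁ = C₂/C₁ = 5.89.

5.89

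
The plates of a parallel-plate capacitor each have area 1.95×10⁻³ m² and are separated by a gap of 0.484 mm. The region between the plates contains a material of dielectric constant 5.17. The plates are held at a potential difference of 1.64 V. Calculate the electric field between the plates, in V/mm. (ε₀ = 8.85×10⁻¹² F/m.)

3.39 V/mm

E = V/d = 1.64 / 4.84×10⁻⁴ = 3.39×10³ V/m.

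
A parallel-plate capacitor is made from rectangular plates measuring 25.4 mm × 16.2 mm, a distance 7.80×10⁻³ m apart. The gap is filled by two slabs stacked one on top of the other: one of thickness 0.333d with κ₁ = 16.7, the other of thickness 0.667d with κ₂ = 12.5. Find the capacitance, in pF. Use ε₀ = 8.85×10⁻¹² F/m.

6.37 pF

A = 25.4 × 16.2 mm² = 4.11×10⁻⁴ m².
Stacked slabs ⇒ two capacitors in series, each with the full plate area.
C₁ = κ₁ε₀A/d₁ = 16.7 × 8.85×10⁻¹² × 4.11×10⁻⁴ / 2.60×10⁻³ = 2.34×10⁻¹¹ F.
C₂ = κ₂ε₀A/d₂ = 12.5 × 8.85×10⁻¹² × 4.11×10⁻⁴ / 5.20×10⁻³ = 8.75×10⁻¹² F.
C = (1/C₁ + 1/C₂)⁻¹ = 6.37×10⁻¹² F.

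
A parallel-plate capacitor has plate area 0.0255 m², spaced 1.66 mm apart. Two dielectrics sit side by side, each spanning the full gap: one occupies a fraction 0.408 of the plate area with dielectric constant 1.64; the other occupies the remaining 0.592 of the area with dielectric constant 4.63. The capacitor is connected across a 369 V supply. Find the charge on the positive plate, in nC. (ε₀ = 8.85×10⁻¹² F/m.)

Q ≈ 171 nC

Side-by-side slabs ⇒ two capacitors in parallel, each spanning the full gap.
C₁ = κ₁ε₀A₁/d = 1.64 × 8.85×10⁻¹² × 1.04×10⁻² / 1.66×10⁻³ = 9.10×10⁻¹¹ F.
C₂ = κ₂ε₀A₂/d = 4.63 × 8.85×10⁻¹² × 1.51×10⁻² / 1.66×10⁻³ = 3.73×10⁻¹⁰ F.
C = C₁ + C₂ = 4.64×10⁻¹⁰ F.
Q = CV = 4.64×10⁻¹⁰ × 369 = 1.71×10⁻⁷ C.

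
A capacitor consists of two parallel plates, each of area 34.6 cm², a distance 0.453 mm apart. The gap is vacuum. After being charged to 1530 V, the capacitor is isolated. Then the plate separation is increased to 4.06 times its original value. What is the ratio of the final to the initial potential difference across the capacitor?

Isolated ⇒ Q is held fixed.
C₂ = 0.246 C₁ and V = Q/C, so V₂/V₁ = C₁/C₂ = 4.06.

4.06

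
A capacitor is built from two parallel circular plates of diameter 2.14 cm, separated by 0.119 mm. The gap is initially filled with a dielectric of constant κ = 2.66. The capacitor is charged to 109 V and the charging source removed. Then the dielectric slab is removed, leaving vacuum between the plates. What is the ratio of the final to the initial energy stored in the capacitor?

Isolated ⇒ Q is held fixed.
C₂ = 0.376 C₁ and U = Q²/(2C), so U₂/U₁ = C₁/C₂ = 2.66.

2.66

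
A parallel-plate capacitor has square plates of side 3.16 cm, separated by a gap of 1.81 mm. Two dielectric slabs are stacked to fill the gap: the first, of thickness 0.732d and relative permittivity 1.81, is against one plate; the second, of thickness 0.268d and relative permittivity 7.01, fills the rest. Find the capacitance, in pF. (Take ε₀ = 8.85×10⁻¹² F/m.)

11.0 pF

A = (3.16 cm)² = 9.99×10⁻⁴ m².
Stacked slabs ⇒ two capacitors in series, each with the full plate area.
C₁ = κ₁ε₀A/d₁ = 1.81 × 8.85×10⁻¹² × 9.99×10⁻⁴ / 1.32×10⁻³ = 1.21×10⁻¹¹ F.
C₂ = κ₂ε₀A/d₂ = 7.01 × 8.85×10⁻¹² × 9.99×10⁻⁴ / 4.85×10⁻⁴ = 1.28×10⁻¹⁰ F.
C = (1/C₁ + 1/C₂)⁻¹ = 1.10×10⁻¹¹ F.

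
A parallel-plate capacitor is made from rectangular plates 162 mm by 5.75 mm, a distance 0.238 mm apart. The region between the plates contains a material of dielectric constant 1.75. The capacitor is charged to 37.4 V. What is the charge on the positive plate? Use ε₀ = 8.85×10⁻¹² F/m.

2.27 nC

A = 162 × 5.75 mm² = 9.31×10⁻⁴ m².
C = κε₀A/d = 1.75 × 8.85×10⁻¹² × 9.31×10⁻⁴ / 2.38×10⁻⁴ = 6.06×10⁻¹¹ F.
Q = CV = 6.06×10⁻¹¹ × 37.4 = 2.27×10⁻⁹ C.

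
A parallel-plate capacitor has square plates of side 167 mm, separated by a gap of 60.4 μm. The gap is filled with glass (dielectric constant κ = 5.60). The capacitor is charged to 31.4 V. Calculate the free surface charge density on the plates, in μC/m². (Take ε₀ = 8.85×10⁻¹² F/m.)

σ ≈ 25.8 μC/m²

A = (167 mm)² = 2.79×10⁻² m².
C = κε₀A/d = 5.60 × 8.85×10⁻¹² × 2.79×10⁻² / 6.04×10⁻⁵ = 2.29×10⁻⁸ F.
σ = Q/A = CV/A = 2.29×10⁻⁸ × 31.4 / 2.79×10⁻² = 2.58×10⁻⁵ C/m².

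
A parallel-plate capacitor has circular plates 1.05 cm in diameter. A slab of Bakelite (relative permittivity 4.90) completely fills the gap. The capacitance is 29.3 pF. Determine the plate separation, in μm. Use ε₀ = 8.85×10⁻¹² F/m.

A = π(1.05/2 cm)² = 8.66×10⁻⁵ m².
d = κε₀A/C = 4.90 × 8.85×10⁻¹² × 8.66×10⁻⁵ / 2.93×10⁻¹¹ = 1.28×10⁻⁴ m.

d ≈ 128 μm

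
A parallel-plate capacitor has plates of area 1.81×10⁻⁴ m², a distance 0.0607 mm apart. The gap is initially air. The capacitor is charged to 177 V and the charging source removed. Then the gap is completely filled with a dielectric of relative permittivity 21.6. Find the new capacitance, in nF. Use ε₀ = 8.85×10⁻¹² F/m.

Initially C₁ = ε₀A/d = 8.85×10⁻¹² × 1.81×10⁻⁴ / 6.07×10⁻⁵ = 2.64×10⁻¹¹ F.
C = κε₀A/d scales with κ, so C₂/C₁ = κ = 21.6.
C₂ = 21.6 × 2.64×10⁻¹¹ = 5.70×10⁻¹⁰ F.

C ≈ 0.570 nF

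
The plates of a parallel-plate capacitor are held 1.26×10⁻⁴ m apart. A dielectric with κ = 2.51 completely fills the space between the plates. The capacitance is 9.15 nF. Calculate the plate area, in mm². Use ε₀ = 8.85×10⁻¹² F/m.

A = Cd/(κε₀) = 9.15×10⁻⁹ × 1.26×10⁻⁴ / (2.51 × 8.85×10⁻¹²) = 5.19×10⁻² m².

A ≈ 5.19×10⁴ mm²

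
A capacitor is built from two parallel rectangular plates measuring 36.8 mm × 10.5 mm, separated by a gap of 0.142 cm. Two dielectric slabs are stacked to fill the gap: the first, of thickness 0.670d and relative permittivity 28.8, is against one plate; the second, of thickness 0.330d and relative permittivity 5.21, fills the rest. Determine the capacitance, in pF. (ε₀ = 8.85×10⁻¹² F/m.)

27.8 pF

A = 36.8 × 10.5 mm² = 3.86×10⁻⁴ m².
Stacked slabs ⇒ two capacitors in series, each with the full plate area.
C₁ = κ₁ε₀A/d₁ = 28.8 × 8.85×10⁻¹² × 3.86×10⁻⁴ / 9.51×10⁻⁴ = 1.04×10⁻¹⁰ F.
C₂ = κ₂ε₀A/d₂ = 5.21 × 8.85×10⁻¹² × 3.86×10⁻⁴ / 4.69×10⁻⁴ = 3.80×10⁻¹¹ F.
C = (1/C₁ + 1/C₂)⁻¹ = 2.78×10⁻¹¹ F.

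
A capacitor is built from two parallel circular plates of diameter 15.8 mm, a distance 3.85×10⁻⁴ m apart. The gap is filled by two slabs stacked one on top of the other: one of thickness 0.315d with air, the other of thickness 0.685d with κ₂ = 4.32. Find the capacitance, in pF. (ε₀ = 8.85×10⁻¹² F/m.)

C ≈ 9.52 pF

A = π(15.8/2 mm)² = 1.96×10⁻⁴ m².
Stacked slabs ⇒ two capacitors in series, each with the full plate area.
C₁ = κ₁ε₀A/d₁ = 1.00 × 8.85×10⁻¹² × 1.96×10⁻⁴ / 1.21×10⁻⁴ = 1.43×10⁻¹¹ F.
C₂ = κ₂ε₀A/d₂ = 4.32 × 8.85×10⁻¹² × 1.96×10⁻⁴ / 2.64×10⁻⁴ = 2.84×10⁻¹¹ F.
C = (1/C₁ + 1/C₂)⁻¹ = 9.52×10⁻¹² F.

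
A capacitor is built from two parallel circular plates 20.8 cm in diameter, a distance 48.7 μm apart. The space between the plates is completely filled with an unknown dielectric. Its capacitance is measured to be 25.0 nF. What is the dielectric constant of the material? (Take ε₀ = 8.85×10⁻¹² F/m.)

4.05

A = π(20.8/2 cm)² = 3.40×10⁻² m².
κ = Cd/(ε₀A) = 2.50×10⁻⁸ × 4.87×10⁻⁵ / (8.85×10⁻¹² × 3.40×10⁻²) = 4.05.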